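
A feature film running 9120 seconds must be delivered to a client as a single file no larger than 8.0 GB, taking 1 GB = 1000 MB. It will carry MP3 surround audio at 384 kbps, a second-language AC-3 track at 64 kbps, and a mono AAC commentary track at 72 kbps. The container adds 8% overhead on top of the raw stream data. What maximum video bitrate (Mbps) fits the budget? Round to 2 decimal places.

5.98 Mbps

Budget: 8.0 GB = 64000.0 Mb.
Stream payload after overhead: 64000.0 / 1.08 = 59259.3 Mb.
Total bitrate budget: 59259.3 Mb / 9120 s = 6.498 Mbps.
Audio total: 384 + 64 + 72 = 520 kbps = 0.520 Mbps.
Video: 6.498 − 0.520 = 5.978 Mbps.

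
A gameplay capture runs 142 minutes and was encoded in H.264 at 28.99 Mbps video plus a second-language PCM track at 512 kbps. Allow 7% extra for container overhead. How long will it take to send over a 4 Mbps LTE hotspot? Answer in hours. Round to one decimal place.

18.7 hours

142 min = 8520 s
Audio: 512 kbps = 0.512 Mbps.
Total bitrate: 29.502 Mbps.
File: 29.502 Mbps × 8520 s = 251357.0 Mb.
With 7% container overhead: ×1.07. → 268952.0 Mb.
At 4 Mbps: 268952.0 / 4 = 67238.0 s ≈ 18.7 hours.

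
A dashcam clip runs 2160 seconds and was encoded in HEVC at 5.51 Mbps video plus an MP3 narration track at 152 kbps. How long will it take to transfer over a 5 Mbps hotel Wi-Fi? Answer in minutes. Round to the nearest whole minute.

41 minutes

Audio: 152 kbps = 0.152 Mbps.
Total bitrate: 5.662 Mbps.
File: 5.662 Mbps × 2160 s = 12229.9 Mb.
At 5 Mbps: 12229.9 / 5 = 2446.0 s ≈ 40.8 minutes.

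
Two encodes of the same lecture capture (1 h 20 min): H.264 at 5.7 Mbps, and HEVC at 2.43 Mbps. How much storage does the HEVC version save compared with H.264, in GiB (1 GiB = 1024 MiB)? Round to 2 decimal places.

1.83 GiB

1 h 20 min = 80 min = 4800 s
H.264: 5.700 Mbps × 4800 s = 27360.0 Mb = 3.185 GiB.
HEVC: 2.430 Mbps × 4800 s = 11664.0 Mb = 1.358 GiB.
Saving: 3.185 − 1.358 = 1.827 GiB.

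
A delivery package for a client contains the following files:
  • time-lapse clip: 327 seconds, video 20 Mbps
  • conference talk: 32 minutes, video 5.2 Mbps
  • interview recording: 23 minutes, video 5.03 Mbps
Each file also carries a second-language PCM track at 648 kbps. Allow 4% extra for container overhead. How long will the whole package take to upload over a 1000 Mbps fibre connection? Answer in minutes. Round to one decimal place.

0.4 minutes

Audio: 648 kbps = 0.648 Mbps.
time-lapse clip: 20.648 Mbps × 327 s × 1.04 = 7022.0 Mb
conference talk: 5.848 Mbps × 1920 s × 1.04 = 11677.3 Mb
interview recording: 5.678 Mbps × 1380 s × 1.04 = 8149.1 Mb
Total: 26848.3 Mb = 3356.0 MB.
At 1000 Mbps: 26848.3 / 1000 = 27 s ≈ 0.447 minutes.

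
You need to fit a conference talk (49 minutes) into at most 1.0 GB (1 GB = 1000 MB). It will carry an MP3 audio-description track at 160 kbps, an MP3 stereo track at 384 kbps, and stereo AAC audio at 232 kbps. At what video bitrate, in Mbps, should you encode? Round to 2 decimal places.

1.95 Mbps

Budget: 1.0 GB = 8000.0 Mb.
49 min = 2940 s
Total bitrate budget: 8000.0 Mb / 2940 s = 2.721 Mbps.
Audio total: 160 + 384 + 232 = 776 kbps = 0.776 Mbps.
Video: 2.721 − 0.776 = 1.945 Mbps.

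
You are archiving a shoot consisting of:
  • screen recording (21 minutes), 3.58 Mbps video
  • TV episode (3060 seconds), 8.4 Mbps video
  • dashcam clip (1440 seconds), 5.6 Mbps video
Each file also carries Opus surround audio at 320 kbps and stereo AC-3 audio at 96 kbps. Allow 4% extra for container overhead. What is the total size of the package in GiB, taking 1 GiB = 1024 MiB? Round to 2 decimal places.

Audio total: 320 + 96 = 416 kbps = 0.416 Mbps.
screen recording: 3.996 Mbps × 1260 s × 1.04 = 5236.4 Mb
TV episode: 8.816 Mbps × 3060 s × 1.04 = 28056.0 Mb
dashcam clip: 6.016 Mbps × 1440 s × 1.04 = 9009.6 Mb
Total: 42302.0 Mb = 5287.7 MB.
= 4.925 GiB.

4.92 GiB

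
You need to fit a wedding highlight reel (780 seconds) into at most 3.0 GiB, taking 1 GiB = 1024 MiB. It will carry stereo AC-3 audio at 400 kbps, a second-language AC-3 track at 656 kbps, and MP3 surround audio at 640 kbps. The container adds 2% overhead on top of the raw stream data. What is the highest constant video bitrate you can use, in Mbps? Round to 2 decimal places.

30.69 Mbps

Budget: 3.0 GiB = 25769.8 Mb.
Stream payload after overhead: 25769.8 / 1.02 = 25264.5 Mb.
Total bitrate budget: 25264.5 Mb / 780 s = 32.390 Mbps.
Audio total: 400 + 656 + 640 = 1696 kbps = 1.696 Mbps.
Video: 32.390 − 1.696 = 30.694 Mbps.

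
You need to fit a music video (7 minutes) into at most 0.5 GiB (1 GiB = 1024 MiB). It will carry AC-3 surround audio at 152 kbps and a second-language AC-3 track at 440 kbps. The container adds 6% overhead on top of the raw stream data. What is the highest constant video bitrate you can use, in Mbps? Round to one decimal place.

9.1 Mbps

Budget: 0.5 GiB = 4295.0 Mb.
Stream payload after overhead: 4295.0 / 1.06 = 4051.9 Mb.
7 min = 420 s
Total bitrate budget: 4051.9 Mb / 420 s = 9.647 Mbps.
Audio total: 152 + 440 = 592 kbps = 0.592 Mbps.
Video: 9.647 − 0.592 = 9.055 Mbps.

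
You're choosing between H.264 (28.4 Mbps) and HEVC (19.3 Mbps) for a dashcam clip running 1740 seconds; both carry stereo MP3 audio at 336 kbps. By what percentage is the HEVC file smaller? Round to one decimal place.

Audio: 336 kbps = 0.336 Mbps.
H.264: 28.736 Mbps × 1740 s = 50000.6 Mb = 6.250 GB.
HEVC: 19.636 Mbps × 1740 s = 34166.6 Mb = 4.271 GB.
Reduction: (1 − 4.271/6.250) × 100 = 31.67%.

31.7%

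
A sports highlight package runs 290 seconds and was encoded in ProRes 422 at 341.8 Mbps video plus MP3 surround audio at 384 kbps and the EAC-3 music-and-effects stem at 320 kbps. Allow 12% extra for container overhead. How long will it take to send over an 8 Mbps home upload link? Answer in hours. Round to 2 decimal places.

3.86 hours

Audio total: 384 + 320 = 704 kbps = 0.704 Mbps.
Total bitrate: 342.504 Mbps.
File: 342.504 Mbps × 290 s = 99326.2 Mb.
With 12% container overhead: ×1.12. → 111245.3 Mb.
At 8 Mbps: 111245.3 / 8 = 13905.7 s ≈ 3.86 hours.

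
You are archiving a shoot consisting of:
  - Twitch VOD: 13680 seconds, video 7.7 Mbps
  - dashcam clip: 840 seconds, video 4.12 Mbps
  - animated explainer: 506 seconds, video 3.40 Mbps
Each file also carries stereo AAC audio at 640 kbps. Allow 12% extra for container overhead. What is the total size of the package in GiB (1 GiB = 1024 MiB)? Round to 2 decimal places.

Audio: 640 kbps = 0.640 Mbps.
Twitch VOD: 8.340 Mbps × 13680 s × 1.12 = 127782.1 Mb
dashcam clip: 4.760 Mbps × 840 s × 1.12 = 4478.2 Mb
animated explainer: 4.040 Mbps × 506 s × 1.12 = 2289.5 Mb
Total: 134549.9 Mb = 16818.7 MB.
= 15.66 GiB.

15.66 GiB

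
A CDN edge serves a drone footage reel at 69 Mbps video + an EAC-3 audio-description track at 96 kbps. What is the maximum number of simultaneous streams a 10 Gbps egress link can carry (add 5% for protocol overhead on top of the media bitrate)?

137

Audio: 96 kbps = 0.096 Mbps.
Per-viewer media rate: 69.096 Mbps.
On the wire with 5% overhead: 72.551 Mbps.
10 Gbps = 10,000 Mbps; 10,000 / 72.551 = 137.83 → 137 viewers.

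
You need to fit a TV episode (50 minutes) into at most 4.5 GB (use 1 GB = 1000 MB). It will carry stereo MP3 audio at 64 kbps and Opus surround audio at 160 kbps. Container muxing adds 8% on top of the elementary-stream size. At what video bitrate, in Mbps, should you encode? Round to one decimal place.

10.9 Mbps

Budget: 4.5 GB = 36000.0 Mb.
Stream payload after overhead: 36000.0 / 1.08 = 33333.3 Mb.
50 min = 3000 s
Total bitrate budget: 33333.3 Mb / 3000 s = 11.111 Mbps.
Audio total: 64 + 160 = 224 kbps = 0.224 Mbps.
Video: 11.111 − 0.224 = 10.887 Mbps.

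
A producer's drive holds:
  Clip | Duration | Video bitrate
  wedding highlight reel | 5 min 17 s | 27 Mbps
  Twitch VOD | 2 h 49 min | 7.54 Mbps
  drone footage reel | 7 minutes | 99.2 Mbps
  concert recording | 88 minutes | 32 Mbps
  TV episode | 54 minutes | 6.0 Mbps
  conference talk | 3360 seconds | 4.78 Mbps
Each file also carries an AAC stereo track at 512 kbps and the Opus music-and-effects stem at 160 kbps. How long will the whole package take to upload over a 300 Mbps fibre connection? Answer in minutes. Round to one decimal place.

19.2 minutes

Audio total: 512 + 160 = 672 kbps = 0.672 Mbps.
wedding highlight reel: 27.672 Mbps × 317 s = 8772.0 Mb
Twitch VOD: 8.212 Mbps × 10140 s = 83269.7 Mb
drone footage reel: 99.872 Mbps × 420 s = 41946.2 Mb
concert recording: 32.672 Mbps × 5280 s = 172508.2 Mb
TV episode: 6.672 Mbps × 3240 s = 21617.3 Mb
conference talk: 5.452 Mbps × 3360 s = 18318.7 Mb
Total: 346432.1 Mb = 43304.0 MB.
At 300 Mbps: 346432.1 / 300 = 1155 s ≈ 19.2 minutes.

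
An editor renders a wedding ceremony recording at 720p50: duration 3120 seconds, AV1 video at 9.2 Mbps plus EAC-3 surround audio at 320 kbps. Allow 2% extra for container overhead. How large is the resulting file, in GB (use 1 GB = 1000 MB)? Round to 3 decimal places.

Audio: 320 kbps = 0.320 Mbps.
Total bitrate: 9.2 + 0.320 = 9.520 Mbps.
Stream data: 9.520 Mbps × 3120 s = 29702.4 Mb.
With 2% container overhead: ×1.02.
30,296 Mb ÷ 8 = 3,787 MB → 3.787 GB.

3.787 GB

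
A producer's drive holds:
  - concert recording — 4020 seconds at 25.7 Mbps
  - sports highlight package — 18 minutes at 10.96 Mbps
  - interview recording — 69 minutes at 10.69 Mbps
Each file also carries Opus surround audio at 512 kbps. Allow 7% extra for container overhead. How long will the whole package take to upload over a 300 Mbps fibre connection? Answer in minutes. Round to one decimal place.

9.8 minutes

Audio: 512 kbps = 0.512 Mbps.
concert recording: 26.212 Mbps × 4020 s × 1.07 = 112748.3 Mb
sports highlight package: 11.472 Mbps × 1080 s × 1.07 = 13257.0 Mb
interview recording: 11.202 Mbps × 4140 s × 1.07 = 49622.6 Mb
Total: 175628.0 Mb = 21953.5 MB.
At 300 Mbps: 175628.0 / 300 = 585 s ≈ 9.76 minutes.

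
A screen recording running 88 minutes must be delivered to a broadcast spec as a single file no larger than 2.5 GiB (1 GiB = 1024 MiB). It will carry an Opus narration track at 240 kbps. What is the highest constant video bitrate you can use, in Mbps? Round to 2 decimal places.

Budget: 2.5 GiB = 21474.8 Mb.
88 min = 5280 s
Total bitrate budget: 21474.8 Mb / 5280 s = 4.067 Mbps.
Audio: 240 kbps = 0.240 Mbps.
Video: 4.067 − 0.240 = 3.827 Mbps.

3.83 Mbps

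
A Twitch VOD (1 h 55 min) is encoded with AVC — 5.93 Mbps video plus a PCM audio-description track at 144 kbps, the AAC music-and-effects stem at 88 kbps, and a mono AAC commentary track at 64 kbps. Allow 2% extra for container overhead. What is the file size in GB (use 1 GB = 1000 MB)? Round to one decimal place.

5.5 GB

1 h 55 min = 115 min = 6900 s
Audio total: 144 + 88 + 64 = 296 kbps = 0.296 Mbps.
Total bitrate: 5.93 + 0.296 = 6.226 Mbps.
Stream data: 6.226 Mbps × 6900 s = 42959.4 Mb.
With 2% container overhead: ×1.02.
43,819 Mb ÷ 8 = 5,477 MB → 5.477 GB.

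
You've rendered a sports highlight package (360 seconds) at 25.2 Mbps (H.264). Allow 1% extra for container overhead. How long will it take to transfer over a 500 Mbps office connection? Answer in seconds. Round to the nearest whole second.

File: 25.200 Mbps × 360 s = 9072.0 Mb.
With 1% container overhead: ×1.01. → 9162.7 Mb.
At 500 Mbps: 9162.7 / 500 = 18.3 s ≈ 18.3 seconds.

18 seconds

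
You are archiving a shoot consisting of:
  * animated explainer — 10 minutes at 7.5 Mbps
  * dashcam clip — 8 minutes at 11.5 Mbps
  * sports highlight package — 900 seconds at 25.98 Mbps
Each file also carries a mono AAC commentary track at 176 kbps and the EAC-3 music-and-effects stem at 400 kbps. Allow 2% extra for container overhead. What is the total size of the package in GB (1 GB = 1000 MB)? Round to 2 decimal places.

4.40 GB

Audio total: 176 + 400 = 576 kbps = 0.576 Mbps.
animated explainer: 8.076 Mbps × 600 s × 1.02 = 4942.5 Mb
dashcam clip: 12.076 Mbps × 480 s × 1.02 = 5912.4 Mb
sports highlight package: 26.556 Mbps × 900 s × 1.02 = 24378.4 Mb
Total: 35233.3 Mb = 4404.2 MB.
= 4.404 GB.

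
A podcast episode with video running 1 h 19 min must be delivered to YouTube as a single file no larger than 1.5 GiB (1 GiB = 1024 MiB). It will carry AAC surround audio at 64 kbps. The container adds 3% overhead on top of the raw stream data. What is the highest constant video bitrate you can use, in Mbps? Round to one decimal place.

Budget: 1.5 GiB = 12884.9 Mb.
Stream payload after overhead: 12884.9 / 1.03 = 12509.6 Mb.
1 h 19 min = 79 min = 4740 s
Total bitrate budget: 12509.6 Mb / 4740 s = 2.639 Mbps.
Audio: 64 kbps = 0.064 Mbps.
Video: 2.639 − 0.064 = 2.575 Mbps.

2.6 Mbps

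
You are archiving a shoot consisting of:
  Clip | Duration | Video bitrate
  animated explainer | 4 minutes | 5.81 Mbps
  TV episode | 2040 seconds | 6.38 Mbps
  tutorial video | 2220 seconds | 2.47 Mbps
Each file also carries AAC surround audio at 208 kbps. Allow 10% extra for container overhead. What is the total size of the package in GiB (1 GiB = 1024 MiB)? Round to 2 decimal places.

Audio: 208 kbps = 0.208 Mbps.
animated explainer: 6.018 Mbps × 240 s × 1.10 = 1588.8 Mb
TV episode: 6.588 Mbps × 2040 s × 1.10 = 14783.5 Mb
tutorial video: 2.678 Mbps × 2220 s × 1.10 = 6539.7 Mb
Total: 22911.9 Mb = 2864.0 MB.
= 2.667 GiB.

2.67 GiB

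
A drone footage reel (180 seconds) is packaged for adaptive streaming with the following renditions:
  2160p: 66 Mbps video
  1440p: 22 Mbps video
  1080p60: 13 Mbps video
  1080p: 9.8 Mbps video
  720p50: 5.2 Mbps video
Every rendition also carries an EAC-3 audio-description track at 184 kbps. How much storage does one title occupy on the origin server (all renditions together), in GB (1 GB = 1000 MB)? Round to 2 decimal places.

2.63 GB

Audio: 184 kbps = 0.184 Mbps.
Sum of rendition bitrates: (66+0.184) + (22+0.184) + (13+0.184) + (9.8+0.184) + (5.2+0.184) = 116.920 Mbps.
× 180 s = 21,046 Mb = 2,631 MB = 2.631 GB.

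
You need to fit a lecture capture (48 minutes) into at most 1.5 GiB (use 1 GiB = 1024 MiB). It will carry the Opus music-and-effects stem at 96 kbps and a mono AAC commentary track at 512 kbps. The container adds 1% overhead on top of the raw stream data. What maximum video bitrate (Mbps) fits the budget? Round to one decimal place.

Budget: 1.5 GiB = 12884.9 Mb.
Stream payload after overhead: 12884.9 / 1.01 = 12757.3 Mb.
48 min = 2880 s
Total bitrate budget: 12757.3 Mb / 2880 s = 4.430 Mbps.
Audio total: 96 + 512 = 608 kbps = 0.608 Mbps.
Video: 4.430 − 0.608 = 3.822 Mbps.

3.8 Mbps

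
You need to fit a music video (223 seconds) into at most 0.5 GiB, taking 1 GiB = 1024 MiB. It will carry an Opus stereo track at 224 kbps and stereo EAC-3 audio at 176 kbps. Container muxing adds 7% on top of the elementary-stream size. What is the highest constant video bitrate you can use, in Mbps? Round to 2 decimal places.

Budget: 0.5 GiB = 4295.0 Mb.
Stream payload after overhead: 4295.0 / 1.07 = 4014.0 Mb.
Total bitrate budget: 4014.0 Mb / 223 s = 18.000 Mbps.
Audio total: 224 + 176 = 400 kbps = 0.400 Mbps.
Video: 18.000 − 0.400 = 17.600 Mbps.

17.60 Mbps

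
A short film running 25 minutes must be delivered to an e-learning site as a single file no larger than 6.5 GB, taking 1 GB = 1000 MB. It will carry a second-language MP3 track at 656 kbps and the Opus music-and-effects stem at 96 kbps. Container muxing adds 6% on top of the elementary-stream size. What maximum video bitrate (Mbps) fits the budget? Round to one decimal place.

32.0 Mbps

Budget: 6.5 GB = 52000.0 Mb.
Stream payload after overhead: 52000.0 / 1.06 = 49056.6 Mb.
25 min = 1500 s
Total bitrate budget: 49056.6 Mb / 1500 s = 32.704 Mbps.
Audio total: 656 + 96 = 752 kbps = 0.752 Mbps.
Video: 32.704 − 0.752 = 31.952 Mbps.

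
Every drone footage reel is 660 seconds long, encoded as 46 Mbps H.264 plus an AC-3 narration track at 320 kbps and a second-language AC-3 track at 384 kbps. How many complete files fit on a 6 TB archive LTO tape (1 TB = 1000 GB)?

1557

Audio total: 320 + 384 = 704 kbps = 0.704 Mbps.
Total bitrate: 46.704 Mbps.
Per item: 46.704 Mbps × 660 s = 30,825 Mb = 3,853 MB.
Capacity: 6 TB = 48,000,000 Mb; 1557.20 items → 1557 complete.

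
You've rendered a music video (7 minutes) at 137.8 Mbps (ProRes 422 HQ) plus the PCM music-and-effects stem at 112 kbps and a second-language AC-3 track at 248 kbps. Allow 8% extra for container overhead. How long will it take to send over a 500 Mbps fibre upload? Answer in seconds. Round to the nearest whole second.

125 seconds

7 min = 420 s
Audio total: 112 + 248 = 360 kbps = 0.360 Mbps.
Total bitrate: 138.160 Mbps.
File: 138.160 Mbps × 420 s = 58027.2 Mb.
With 8% container overhead: ×1.08. → 62669.4 Mb.
At 500 Mbps: 62669.4 / 500 = 125.3 s ≈ 125 seconds.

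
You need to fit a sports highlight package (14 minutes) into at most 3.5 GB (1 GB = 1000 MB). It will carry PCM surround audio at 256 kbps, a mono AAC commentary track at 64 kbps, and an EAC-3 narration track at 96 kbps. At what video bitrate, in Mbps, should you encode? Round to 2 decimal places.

32.92 Mbps

Budget: 3.5 GB = 28000.0 Mb.
14 min = 840 s
Total bitrate budget: 28000.0 Mb / 840 s = 33.333 Mbps.
Audio total: 256 + 64 + 96 = 416 kbps = 0.416 Mbps.
Video: 33.333 − 0.416 = 32.917 Mbps.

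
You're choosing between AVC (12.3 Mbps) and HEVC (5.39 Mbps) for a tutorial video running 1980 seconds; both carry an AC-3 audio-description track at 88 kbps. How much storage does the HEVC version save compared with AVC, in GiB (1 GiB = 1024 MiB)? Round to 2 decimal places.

1.59 GiB

Audio: 88 kbps = 0.088 Mbps.
AVC: 12.388 Mbps × 1980 s = 24528.2 Mb = 2.855 GiB.
HEVC: 5.478 Mbps × 1980 s = 10846.4 Mb = 1.263 GiB.
Saving: 2.855 − 1.263 = 1.593 GiB.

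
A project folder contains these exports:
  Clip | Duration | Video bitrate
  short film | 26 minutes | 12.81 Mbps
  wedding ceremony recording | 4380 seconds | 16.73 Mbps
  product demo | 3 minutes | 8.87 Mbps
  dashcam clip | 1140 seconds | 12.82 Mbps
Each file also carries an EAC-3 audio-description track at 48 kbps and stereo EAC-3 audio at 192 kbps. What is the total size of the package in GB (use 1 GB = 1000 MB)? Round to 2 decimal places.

Audio total: 48 + 192 = 240 kbps = 0.240 Mbps.
short film: 13.050 Mbps × 1560 s = 20358.0 Mb
wedding ceremony recording: 16.970 Mbps × 4380 s = 74328.6 Mb
product demo: 9.110 Mbps × 180 s = 1639.8 Mb
dashcam clip: 13.060 Mbps × 1140 s = 14888.4 Mb
Total: 111214.8 Mb = 13901.9 MB.
= 13.90 GB.

13.90 GB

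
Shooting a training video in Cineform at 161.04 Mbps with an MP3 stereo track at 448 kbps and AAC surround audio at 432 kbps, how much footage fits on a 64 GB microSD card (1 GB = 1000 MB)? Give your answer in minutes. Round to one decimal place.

52.7 minutes

Audio total: 448 + 432 = 880 kbps = 0.880 Mbps.
Total bitrate: 161.04 + 0.880 = 161.920 Mbps.
Capacity: 64 GB = 512,000 Mb.
Recording time: 512,000 / 161.920 = 3,162 s ≈ 52.7 minutes.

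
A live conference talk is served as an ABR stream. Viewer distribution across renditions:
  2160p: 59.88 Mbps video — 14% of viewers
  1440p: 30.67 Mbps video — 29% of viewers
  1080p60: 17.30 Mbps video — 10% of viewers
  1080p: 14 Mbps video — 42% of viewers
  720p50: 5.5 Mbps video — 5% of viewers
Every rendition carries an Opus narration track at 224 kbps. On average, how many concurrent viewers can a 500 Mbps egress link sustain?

Audio: 224 kbps = 0.224 Mbps.
Average per-viewer bitrate: 0.14×60.104 + 0.29×30.894 + 0.10×17.524 + 0.42×14.224 + 0.05×5.724 = 25.387 Mbps.
500 Mbps = 500.0 Mbps; 500.0 / 25.387 = 19.70 → 19.

19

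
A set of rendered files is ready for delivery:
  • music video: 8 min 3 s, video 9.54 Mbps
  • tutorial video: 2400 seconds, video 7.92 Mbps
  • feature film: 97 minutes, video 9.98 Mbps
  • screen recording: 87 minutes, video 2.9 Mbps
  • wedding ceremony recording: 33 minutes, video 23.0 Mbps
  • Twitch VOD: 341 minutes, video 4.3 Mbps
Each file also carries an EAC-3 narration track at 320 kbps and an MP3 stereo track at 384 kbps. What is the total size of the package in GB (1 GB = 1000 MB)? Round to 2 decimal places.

31.99 GB

Audio total: 320 + 384 = 704 kbps = 0.704 Mbps.
music video: 10.244 Mbps × 483 s = 4947.9 Mb
tutorial video: 8.624 Mbps × 2400 s = 20697.6 Mb
feature film: 10.684 Mbps × 5820 s = 62180.9 Mb
screen recording: 3.604 Mbps × 5220 s = 18812.9 Mb
wedding ceremony recording: 23.704 Mbps × 1980 s = 46933.9 Mb
Twitch VOD: 5.004 Mbps × 20460 s = 102381.8 Mb
Total: 255955.0 Mb = 31994.4 MB.
= 31.99 GB.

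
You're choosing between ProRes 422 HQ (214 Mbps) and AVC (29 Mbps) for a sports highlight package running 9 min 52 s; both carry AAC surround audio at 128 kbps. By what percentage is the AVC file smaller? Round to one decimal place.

9 min 52 s = 592 s
Audio: 128 kbps = 0.128 Mbps.
ProRes 422 HQ: 214.128 Mbps × 592 s = 126763.8 Mb = 15.845 GB.
AVC: 29.128 Mbps × 592 s = 17243.8 Mb = 2.155 GB.
Reduction: (1 − 2.155/15.845) × 100 = 86.40%.

86.4%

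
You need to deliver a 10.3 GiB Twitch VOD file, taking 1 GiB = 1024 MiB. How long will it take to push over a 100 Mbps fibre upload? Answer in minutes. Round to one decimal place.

14.7 minutes

File: 10.3 GiB = 88476.3 Mb.
At 100 Mbps: 88476.3 / 100 = 884.8 s ≈ 14.7 minutes.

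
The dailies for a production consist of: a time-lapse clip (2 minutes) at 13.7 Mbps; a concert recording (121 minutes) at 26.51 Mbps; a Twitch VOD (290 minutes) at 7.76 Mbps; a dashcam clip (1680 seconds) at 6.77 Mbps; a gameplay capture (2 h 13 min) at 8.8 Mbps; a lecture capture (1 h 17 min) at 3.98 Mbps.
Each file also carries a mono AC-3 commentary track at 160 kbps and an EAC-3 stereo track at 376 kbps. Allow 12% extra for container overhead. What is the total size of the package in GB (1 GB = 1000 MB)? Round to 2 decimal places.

Audio total: 160 + 376 = 536 kbps = 0.536 Mbps.
time-lapse clip: 14.236 Mbps × 120 s × 1.12 = 1913.3 Mb
concert recording: 27.046 Mbps × 7260 s × 1.12 = 219916.4 Mb
Twitch VOD: 8.296 Mbps × 17400 s × 1.12 = 161672.4 Mb
dashcam clip: 7.306 Mbps × 1680 s × 1.12 = 13747.0 Mb
gameplay capture: 9.336 Mbps × 7980 s × 1.12 = 83441.4 Mb
lecture capture: 4.516 Mbps × 4620 s × 1.12 = 23367.6 Mb
Total: 504058.2 Mb = 63007.3 MB.
= 63.01 GB.

63.01 GB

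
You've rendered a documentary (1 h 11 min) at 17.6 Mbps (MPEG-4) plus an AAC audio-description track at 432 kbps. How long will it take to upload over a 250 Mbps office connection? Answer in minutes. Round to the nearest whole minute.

5 minutes

1 h 11 min = 71 min = 4260 s
Audio: 432 kbps = 0.432 Mbps.
Total bitrate: 18.032 Mbps.
File: 18.032 Mbps × 4260 s = 76816.3 Mb.
At 250 Mbps: 76816.3 / 250 = 307.3 s ≈ 5.12 minutes.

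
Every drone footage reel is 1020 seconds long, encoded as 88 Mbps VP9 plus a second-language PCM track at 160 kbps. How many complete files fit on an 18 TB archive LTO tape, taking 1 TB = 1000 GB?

1601

Audio: 160 kbps = 0.160 Mbps.
Total bitrate: 88.160 Mbps.
Per item: 88.160 Mbps × 1020 s = 89,923 Mb = 11,240 MB.
Capacity: 18 TB = 144,000,000 Mb; 1601.37 items → 1601 complete.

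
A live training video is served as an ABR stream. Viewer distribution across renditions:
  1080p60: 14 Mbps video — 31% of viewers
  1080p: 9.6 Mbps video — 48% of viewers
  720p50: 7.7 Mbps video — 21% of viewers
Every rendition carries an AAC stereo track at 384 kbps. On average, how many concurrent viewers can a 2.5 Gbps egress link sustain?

228

Audio: 384 kbps = 0.384 Mbps.
Average per-viewer bitrate: 0.31×14.384 + 0.48×9.984 + 0.21×8.084 = 10.949 Mbps.
2.5 Gbps = 2,500 Mbps; 2,500 / 10.949 = 228.33 → 228.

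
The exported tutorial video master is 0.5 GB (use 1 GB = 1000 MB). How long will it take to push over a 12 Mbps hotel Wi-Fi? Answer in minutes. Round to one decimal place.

5.6 minutes

File: 0.5 GB = 4000.0 Mb.
At 12 Mbps: 4000.0 / 12 = 333.3 s ≈ 5.56 minutes.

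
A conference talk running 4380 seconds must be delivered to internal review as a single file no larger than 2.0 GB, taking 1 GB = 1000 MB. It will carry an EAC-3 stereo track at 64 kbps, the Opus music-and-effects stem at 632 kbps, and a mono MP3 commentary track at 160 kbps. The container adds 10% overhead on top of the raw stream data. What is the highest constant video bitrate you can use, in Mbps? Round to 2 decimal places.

Budget: 2.0 GB = 16000.0 Mb.
Stream payload after overhead: 16000.0 / 1.10 = 14545.5 Mb.
Total bitrate budget: 14545.5 Mb / 4380 s = 3.321 Mbps.
Audio total: 64 + 632 + 160 = 856 kbps = 0.856 Mbps.
Video: 3.321 − 0.856 = 2.465 Mbps.

2.46 Mbps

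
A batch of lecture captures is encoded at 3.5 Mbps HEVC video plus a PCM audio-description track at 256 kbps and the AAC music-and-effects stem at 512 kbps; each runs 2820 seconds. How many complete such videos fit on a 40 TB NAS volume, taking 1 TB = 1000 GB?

26587

Audio total: 256 + 512 = 768 kbps = 0.768 Mbps.
Total bitrate: 4.268 Mbps.
Per item: 4.268 Mbps × 2820 s = 12,036 Mb = 1,504 MB.
Capacity: 40 TB = 320,000,000 Mb; 26587.44 items → 26587 complete.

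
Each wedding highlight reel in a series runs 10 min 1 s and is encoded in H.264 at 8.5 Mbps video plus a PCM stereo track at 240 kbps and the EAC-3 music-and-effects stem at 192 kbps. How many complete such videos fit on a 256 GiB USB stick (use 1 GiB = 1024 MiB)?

409

10 min 1 s = 601 s
Audio total: 240 + 192 = 432 kbps = 0.432 Mbps.
Total bitrate: 8.932 Mbps.
Per item: 8.932 Mbps × 601 s = 5,368 Mb = 671.0 MB.
Capacity: 256 GiB = 2,199,023 Mb; 409.64 items → 409 complete.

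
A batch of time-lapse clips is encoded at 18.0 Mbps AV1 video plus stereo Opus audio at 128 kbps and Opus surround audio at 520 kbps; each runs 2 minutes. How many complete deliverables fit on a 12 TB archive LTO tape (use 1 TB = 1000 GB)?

42900

2 min = 120 s
Audio total: 128 + 520 = 648 kbps = 0.648 Mbps.
Total bitrate: 18.648 Mbps.
Per item: 18.648 Mbps × 120 s = 2,238 Mb = 279.7 MB.
Capacity: 12 TB = 96,000,000 Mb; 42900.04 items → 42900 complete.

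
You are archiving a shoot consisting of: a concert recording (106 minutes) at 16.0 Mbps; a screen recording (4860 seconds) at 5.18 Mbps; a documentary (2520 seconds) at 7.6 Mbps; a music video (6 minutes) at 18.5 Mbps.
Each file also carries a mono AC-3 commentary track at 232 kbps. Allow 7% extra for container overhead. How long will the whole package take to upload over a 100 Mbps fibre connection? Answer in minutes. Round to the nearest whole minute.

28 minutes

Audio: 232 kbps = 0.232 Mbps.
concert recording: 16.232 Mbps × 6360 s × 1.07 = 110462.0 Mb
screen recording: 5.412 Mbps × 4860 s × 1.07 = 28143.5 Mb
documentary: 7.832 Mbps × 2520 s × 1.07 = 21118.2 Mb
music video: 18.732 Mbps × 360 s × 1.07 = 7215.6 Mb
Total: 166939.3 Mb = 20867.4 MB.
At 100 Mbps: 166939.3 / 100 = 1669 s ≈ 27.8 minutes.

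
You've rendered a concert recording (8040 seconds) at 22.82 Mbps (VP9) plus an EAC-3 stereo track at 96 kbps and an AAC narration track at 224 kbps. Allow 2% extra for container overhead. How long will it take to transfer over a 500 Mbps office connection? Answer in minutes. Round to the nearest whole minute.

Audio total: 96 + 224 = 320 kbps = 0.320 Mbps.
Total bitrate: 23.140 Mbps.
File: 23.140 Mbps × 8040 s = 186045.6 Mb.
With 2% container overhead: ×1.02. → 189766.5 Mb.
At 500 Mbps: 189766.5 / 500 = 379.5 s ≈ 6.33 minutes.

6 minutes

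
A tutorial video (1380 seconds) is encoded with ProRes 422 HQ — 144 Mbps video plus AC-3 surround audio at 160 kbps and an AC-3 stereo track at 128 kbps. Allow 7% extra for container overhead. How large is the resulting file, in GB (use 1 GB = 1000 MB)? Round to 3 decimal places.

Audio total: 160 + 128 = 288 kbps = 0.288 Mbps.
Total bitrate: 144 + 0.288 = 144.288 Mbps.
Stream data: 144.288 Mbps × 1380 s = 199117.4 Mb.
With 7% container overhead: ×1.07.
213,056 Mb ÷ 8 = 26,632 MB → 26.63 GB.

26.632 GB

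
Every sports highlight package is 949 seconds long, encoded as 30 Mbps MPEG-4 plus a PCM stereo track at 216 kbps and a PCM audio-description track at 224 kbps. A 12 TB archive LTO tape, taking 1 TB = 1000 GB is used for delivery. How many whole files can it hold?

Audio total: 216 + 224 = 440 kbps = 0.440 Mbps.
Total bitrate: 30.440 Mbps.
Per item: 30.440 Mbps × 949 s = 28,888 Mb = 3,611 MB.
Capacity: 12 TB = 96,000,000 Mb; 3323.23 items → 3323 complete.

3323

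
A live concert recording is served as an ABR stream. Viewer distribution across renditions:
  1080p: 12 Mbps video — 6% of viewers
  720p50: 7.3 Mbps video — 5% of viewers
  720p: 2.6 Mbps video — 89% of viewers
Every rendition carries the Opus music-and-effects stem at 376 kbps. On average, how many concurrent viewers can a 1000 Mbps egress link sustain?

Audio: 376 kbps = 0.376 Mbps.
Average per-viewer bitrate: 0.06×12.376 + 0.05×7.676 + 0.89×2.976 = 3.775 Mbps.
1000 Mbps = 1,000 Mbps; 1,000 / 3.775 = 264.90 → 264.

264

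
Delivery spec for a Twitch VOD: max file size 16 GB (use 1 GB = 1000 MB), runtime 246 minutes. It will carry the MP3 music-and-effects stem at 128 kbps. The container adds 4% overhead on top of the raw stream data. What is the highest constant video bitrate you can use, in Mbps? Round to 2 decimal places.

Budget: 16 GB = 128000.0 Mb.
Stream payload after overhead: 128000.0 / 1.04 = 123076.9 Mb.
246 min = 14760 s
Total bitrate budget: 123076.9 Mb / 14760 s = 8.339 Mbps.
Audio: 128 kbps = 0.128 Mbps.
Video: 8.339 − 0.128 = 8.211 Mbps.

8.21 Mbps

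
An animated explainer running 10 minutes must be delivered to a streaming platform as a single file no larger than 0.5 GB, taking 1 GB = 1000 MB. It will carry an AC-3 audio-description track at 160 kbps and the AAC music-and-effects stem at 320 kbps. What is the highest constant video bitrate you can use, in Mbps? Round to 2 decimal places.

6.19 Mbps

Budget: 0.5 GB = 4000.0 Mb.
10 min = 600 s
Total bitrate budget: 4000.0 Mb / 600 s = 6.667 Mbps.
Audio total: 160 + 320 = 480 kbps = 0.480 Mbps.
Video: 6.667 − 0.480 = 6.187 Mbps.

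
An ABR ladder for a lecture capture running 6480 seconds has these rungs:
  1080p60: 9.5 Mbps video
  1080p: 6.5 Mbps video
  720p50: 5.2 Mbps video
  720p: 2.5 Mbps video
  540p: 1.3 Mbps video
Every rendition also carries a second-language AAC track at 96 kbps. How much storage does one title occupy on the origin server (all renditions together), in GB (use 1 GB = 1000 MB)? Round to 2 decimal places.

20.64 GB

Audio: 96 kbps = 0.096 Mbps.
Sum of rendition bitrates: (9.5+0.096) + (6.5+0.096) + (5.2+0.096) + (2.5+0.096) + (1.3+0.096) = 25.480 Mbps.
× 6480 s = 165,110 Mb = 20,639 MB = 20.64 GB.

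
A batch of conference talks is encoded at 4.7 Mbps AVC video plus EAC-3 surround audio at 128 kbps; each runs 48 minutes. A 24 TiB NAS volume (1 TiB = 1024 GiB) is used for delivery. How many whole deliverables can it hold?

48 min = 2880 s
Audio: 128 kbps = 0.128 Mbps.
Total bitrate: 4.828 Mbps.
Per item: 4.828 Mbps × 2880 s = 13,905 Mb = 1,738 MB.
Capacity: 24 TiB = 211,106,233 Mb; 15182.43 items → 15182 complete.

15182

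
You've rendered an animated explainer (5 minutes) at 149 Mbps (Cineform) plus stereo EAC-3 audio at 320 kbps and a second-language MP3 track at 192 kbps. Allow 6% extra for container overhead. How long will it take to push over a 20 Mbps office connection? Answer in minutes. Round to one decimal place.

5 min = 300 s
Audio total: 320 + 192 = 512 kbps = 0.512 Mbps.
Total bitrate: 149.512 Mbps.
File: 149.512 Mbps × 300 s = 44853.6 Mb.
With 6% container overhead: ×1.06. → 47544.8 Mb.
At 20 Mbps: 47544.8 / 20 = 2377.2 s ≈ 39.6 minutes.

39.6 minutes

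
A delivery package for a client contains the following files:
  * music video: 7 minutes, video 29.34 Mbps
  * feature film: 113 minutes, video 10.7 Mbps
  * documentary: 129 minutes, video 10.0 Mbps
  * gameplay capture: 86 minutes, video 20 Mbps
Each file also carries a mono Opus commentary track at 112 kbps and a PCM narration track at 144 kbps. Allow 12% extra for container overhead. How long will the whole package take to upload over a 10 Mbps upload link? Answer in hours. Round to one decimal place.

Audio total: 112 + 144 = 256 kbps = 0.256 Mbps.
music video: 29.596 Mbps × 420 s × 1.12 = 13922.0 Mb
feature film: 10.956 Mbps × 6780 s × 1.12 = 83195.5 Mb
documentary: 10.256 Mbps × 7740 s × 1.12 = 88907.2 Mb
gameplay capture: 20.256 Mbps × 5160 s × 1.12 = 117063.5 Mb
Total: 303088.1 Mb = 37886.0 MB.
At 10 Mbps: 303088.1 / 10 = 30309 s ≈ 8.42 hours.

8.4 hours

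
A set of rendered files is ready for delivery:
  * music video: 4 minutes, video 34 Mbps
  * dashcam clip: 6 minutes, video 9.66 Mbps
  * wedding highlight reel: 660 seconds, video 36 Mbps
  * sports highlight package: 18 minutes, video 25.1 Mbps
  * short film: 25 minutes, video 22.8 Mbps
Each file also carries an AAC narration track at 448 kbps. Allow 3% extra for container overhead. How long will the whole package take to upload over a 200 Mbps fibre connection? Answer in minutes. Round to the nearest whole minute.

Audio: 448 kbps = 0.448 Mbps.
music video: 34.448 Mbps × 240 s × 1.03 = 8515.5 Mb
dashcam clip: 10.108 Mbps × 360 s × 1.03 = 3748.0 Mb
wedding highlight reel: 36.448 Mbps × 660 s × 1.03 = 24777.4 Mb
sports highlight package: 25.548 Mbps × 1080 s × 1.03 = 28419.6 Mb
short film: 23.248 Mbps × 1500 s × 1.03 = 35918.2 Mb
Total: 101378.7 Mb = 12672.3 MB.
At 200 Mbps: 101378.7 / 200 = 507 s ≈ 8.45 minutes.

8 minutes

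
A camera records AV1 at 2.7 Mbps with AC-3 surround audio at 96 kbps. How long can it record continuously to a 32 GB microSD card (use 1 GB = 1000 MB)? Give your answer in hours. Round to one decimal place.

Audio: 96 kbps = 0.096 Mbps.
Total bitrate: 2.7 + 0.096 = 2.796 Mbps.
Capacity: 32 GB = 256,000 Mb.
Recording time: 256,000 / 2.796 = 91,559 s ≈ 25.4 hours.

25.4 hours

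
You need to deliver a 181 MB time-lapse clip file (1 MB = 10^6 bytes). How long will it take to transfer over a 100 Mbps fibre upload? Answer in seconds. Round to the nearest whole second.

14 seconds

File: 181 MB = 1448.0 Mb.
At 100 Mbps: 1448.0 / 100 = 14.5 s ≈ 14.5 seconds.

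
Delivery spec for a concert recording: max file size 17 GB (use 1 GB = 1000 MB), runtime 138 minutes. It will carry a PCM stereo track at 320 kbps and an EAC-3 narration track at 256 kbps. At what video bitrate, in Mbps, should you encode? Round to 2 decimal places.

15.85 Mbps

Budget: 17 GB = 136000.0 Mb.
138 min = 8280 s
Total bitrate budget: 136000.0 Mb / 8280 s = 16.425 Mbps.
Audio total: 320 + 256 = 576 kbps = 0.576 Mbps.
Video: 16.425 − 0.576 = 15.849 Mbps.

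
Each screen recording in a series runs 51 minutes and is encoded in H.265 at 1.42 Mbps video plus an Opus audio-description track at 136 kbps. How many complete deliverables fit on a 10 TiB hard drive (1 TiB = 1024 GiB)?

51 min = 3060 s
Audio: 136 kbps = 0.136 Mbps.
Total bitrate: 1.556 Mbps.
Per item: 1.556 Mbps × 3060 s = 4,761 Mb = 595.2 MB.
Capacity: 10 TiB = 87,960,930 Mb; 18473.91 items → 18473 complete.

18473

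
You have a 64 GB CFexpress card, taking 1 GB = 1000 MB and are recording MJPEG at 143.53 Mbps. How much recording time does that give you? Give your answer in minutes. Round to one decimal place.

Capacity: 64 GB = 512,000 Mb.
Recording time: 512,000 / 143.530 = 3,567 s ≈ 59.5 minutes.

59.5 minutes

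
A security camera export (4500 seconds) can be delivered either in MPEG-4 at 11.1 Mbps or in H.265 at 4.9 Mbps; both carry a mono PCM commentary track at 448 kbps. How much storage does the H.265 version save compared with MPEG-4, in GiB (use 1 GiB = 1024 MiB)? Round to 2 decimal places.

Audio: 448 kbps = 0.448 Mbps.
MPEG-4: 11.548 Mbps × 4500 s = 51966.0 Mb = 6.050 GiB.
H.265: 5.348 Mbps × 4500 s = 24066.0 Mb = 2.802 GiB.
Saving: 6.050 − 2.802 = 3.248 GiB.

3.25 GiB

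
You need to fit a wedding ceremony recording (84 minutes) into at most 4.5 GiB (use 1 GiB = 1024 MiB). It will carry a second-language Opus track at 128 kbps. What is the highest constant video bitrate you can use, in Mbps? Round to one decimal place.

7.5 Mbps

Budget: 4.5 GiB = 38654.7 Mb.
84 min = 5040 s
Total bitrate budget: 38654.7 Mb / 5040 s = 7.670 Mbps.
Audio: 128 kbps = 0.128 Mbps.
Video: 7.670 − 0.128 = 7.542 Mbps.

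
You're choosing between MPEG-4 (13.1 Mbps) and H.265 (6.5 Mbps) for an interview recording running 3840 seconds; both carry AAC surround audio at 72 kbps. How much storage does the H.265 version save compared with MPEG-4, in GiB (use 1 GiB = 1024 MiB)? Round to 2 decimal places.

2.95 GiB

Audio: 72 kbps = 0.072 Mbps.
MPEG-4: 13.172 Mbps × 3840 s = 50580.5 Mb = 5.888 GiB.
H.265: 6.572 Mbps × 3840 s = 25236.5 Mb = 2.938 GiB.
Saving: 5.888 − 2.938 = 2.950 GiB.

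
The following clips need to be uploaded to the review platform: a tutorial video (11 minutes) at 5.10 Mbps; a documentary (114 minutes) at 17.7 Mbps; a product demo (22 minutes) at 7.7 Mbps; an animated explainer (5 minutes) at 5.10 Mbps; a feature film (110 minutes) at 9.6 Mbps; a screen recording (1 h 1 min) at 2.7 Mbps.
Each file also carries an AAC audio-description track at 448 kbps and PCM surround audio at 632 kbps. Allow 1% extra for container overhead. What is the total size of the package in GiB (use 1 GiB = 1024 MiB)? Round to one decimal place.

Audio total: 448 + 632 = 1080 kbps = 1.080 Mbps.
tutorial video: 6.180 Mbps × 660 s × 1.01 = 4119.6 Mb
documentary: 18.780 Mbps × 6840 s × 1.01 = 129739.8 Mb
product demo: 8.780 Mbps × 1320 s × 1.01 = 11705.5 Mb
animated explainer: 6.180 Mbps × 300 s × 1.01 = 1872.5 Mb
feature film: 10.680 Mbps × 6600 s × 1.01 = 71192.9 Mb
screen recording: 3.780 Mbps × 3660 s × 1.01 = 13973.1 Mb
Total: 232603.4 Mb = 29075.4 MB.
= 27.08 GiB.

27.1 GiB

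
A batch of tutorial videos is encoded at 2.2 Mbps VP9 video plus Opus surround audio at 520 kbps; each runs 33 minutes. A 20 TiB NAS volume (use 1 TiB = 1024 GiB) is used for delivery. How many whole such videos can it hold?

33 min = 1980 s
Audio: 520 kbps = 0.520 Mbps.
Total bitrate: 2.720 Mbps.
Per item: 2.720 Mbps × 1980 s = 5,386 Mb = 673.2 MB.
Capacity: 20 TiB = 175,921,860 Mb; 32665.23 items → 32665 complete.

32665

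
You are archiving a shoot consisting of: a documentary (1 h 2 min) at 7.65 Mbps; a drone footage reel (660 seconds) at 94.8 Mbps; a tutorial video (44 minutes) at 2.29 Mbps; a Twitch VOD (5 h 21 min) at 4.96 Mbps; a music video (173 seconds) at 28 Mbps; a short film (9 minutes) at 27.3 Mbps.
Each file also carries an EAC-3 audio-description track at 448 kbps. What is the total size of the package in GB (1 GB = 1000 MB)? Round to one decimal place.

Audio: 448 kbps = 0.448 Mbps.
documentary: 8.098 Mbps × 3720 s = 30124.6 Mb
drone footage reel: 95.248 Mbps × 660 s = 62863.7 Mb
tutorial video: 2.738 Mbps × 2640 s = 7228.3 Mb
Twitch VOD: 5.408 Mbps × 19260 s = 104158.1 Mb
music video: 28.448 Mbps × 173 s = 4921.5 Mb
short film: 27.748 Mbps × 540 s = 14983.9 Mb
Total: 224280.1 Mb = 28035.0 MB.
= 28.04 GB.

28.0 GB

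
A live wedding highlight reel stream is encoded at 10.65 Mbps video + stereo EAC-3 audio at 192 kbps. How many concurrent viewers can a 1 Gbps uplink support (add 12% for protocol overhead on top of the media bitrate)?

82

Audio: 192 kbps = 0.192 Mbps.
Per-viewer media rate: 10.842 Mbps.
On the wire with 12% overhead: 12.143 Mbps.
1 Gbps = 1,000 Mbps; 1,000 / 12.143 = 82.35 → 82 viewers.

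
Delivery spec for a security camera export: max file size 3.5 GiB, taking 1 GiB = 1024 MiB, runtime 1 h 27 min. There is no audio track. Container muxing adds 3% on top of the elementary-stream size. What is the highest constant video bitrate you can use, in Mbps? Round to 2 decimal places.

5.59 Mbps

Budget: 3.5 GiB = 30064.8 Mb.
Stream payload after overhead: 30064.8 / 1.03 = 29189.1 Mb.
1 h 27 min = 87 min = 5220 s
Total bitrate budget: 29189.1 Mb / 5220 s = 5.592 Mbps.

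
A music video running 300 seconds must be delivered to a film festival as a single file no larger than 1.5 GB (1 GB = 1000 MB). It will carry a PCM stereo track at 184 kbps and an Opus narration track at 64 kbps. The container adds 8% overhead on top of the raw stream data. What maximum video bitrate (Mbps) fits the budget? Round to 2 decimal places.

36.79 Mbps

Budget: 1.5 GB = 12000.0 Mb.
Stream payload after overhead: 12000.0 / 1.08 = 11111.1 Mb.
Total bitrate budget: 11111.1 Mb / 300 s = 37.037 Mbps.
Audio total: 184 + 64 = 248 kbps = 0.248 Mbps.
Video: 37.037 − 0.248 = 36.789 Mbps.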